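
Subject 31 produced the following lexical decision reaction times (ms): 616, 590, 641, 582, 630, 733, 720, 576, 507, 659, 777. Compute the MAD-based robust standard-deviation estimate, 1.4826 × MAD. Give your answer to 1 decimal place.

Sorted: 507, 576, 582, 590, 616, 630, 641, 659, 720, 733, 777 → median = 630
|x − 630| sorted: 0, 11, 14, 29, 40, 48, 54, 90, 103, 123, 147 → MAD = 48
Robust SD ≈ 1.4826 × 48 = 71.165

71.2 ms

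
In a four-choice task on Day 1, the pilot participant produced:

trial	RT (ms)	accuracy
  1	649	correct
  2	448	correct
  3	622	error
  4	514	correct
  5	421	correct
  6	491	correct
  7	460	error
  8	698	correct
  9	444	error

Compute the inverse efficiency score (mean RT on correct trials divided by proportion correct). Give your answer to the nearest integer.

805 ms

Correct trials (n=6): 649, 448, 514, 421, 491, 698
Mean correct RT = 3221/6 = 536.8333 ms
Proportion correct = 6/9
IES = 536.8333 / (6/9) = 805.250 ms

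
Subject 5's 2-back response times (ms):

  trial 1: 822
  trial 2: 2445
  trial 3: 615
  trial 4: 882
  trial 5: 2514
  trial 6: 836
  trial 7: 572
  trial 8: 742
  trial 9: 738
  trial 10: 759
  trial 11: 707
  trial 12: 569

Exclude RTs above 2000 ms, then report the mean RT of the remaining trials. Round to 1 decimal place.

724.2 ms

Excluded: 2445, 2514
Retained (n=10): Σ = 7242
Mean = 7242/10 = 724.2000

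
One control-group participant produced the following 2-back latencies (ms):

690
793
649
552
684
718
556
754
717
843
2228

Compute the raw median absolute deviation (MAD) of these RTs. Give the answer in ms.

68 ms

Sorted: 552, 556, 649, 684, 690, 717, 718, 754, 793, 843, 2228 → median = 717
|x − 717|: 27, 76, 68, 165, 33, 1, 161, 37, 0, 126, 1511
Sorted deviations: 0, 1, 27, 33, 37, 68, 76, 126, 161, 165, 1511 → MAD = 68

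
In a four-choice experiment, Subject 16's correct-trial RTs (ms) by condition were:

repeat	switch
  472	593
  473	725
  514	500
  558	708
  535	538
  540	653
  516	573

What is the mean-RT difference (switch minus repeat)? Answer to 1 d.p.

97.4 ms

M(repeat) = 3608/7 = 515.429
M(switch) = 4290/7 = 612.857
Difference = 612.857 − 515.429 = 97.429 ms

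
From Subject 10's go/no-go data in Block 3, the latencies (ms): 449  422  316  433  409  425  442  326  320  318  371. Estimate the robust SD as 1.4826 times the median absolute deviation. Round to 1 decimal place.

Sorted: 316, 318, 320, 326, 371, 409, 422, 425, 433, 442, 449 → median = 409
|x − 409| sorted: 0, 13, 16, 24, 33, 38, 40, 83, 89, 91, 93 → MAD = 38
Robust SD ≈ 1.4826 × 38 = 56.339

56.3 ms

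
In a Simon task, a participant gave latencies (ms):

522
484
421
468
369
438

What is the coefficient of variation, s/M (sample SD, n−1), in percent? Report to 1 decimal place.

n = 6, Σ = 2702, M = 450.3333
Σ(x−M)² = 14209.333; s = √(14209.333/5) = 53.3092
CV = 53.3092 / 450.3333 = 0.11838 = 11.838%

11.8%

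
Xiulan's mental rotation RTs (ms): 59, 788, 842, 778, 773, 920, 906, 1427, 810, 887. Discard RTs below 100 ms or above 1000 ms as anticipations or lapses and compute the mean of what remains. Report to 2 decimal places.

Excluded: 59, 1427
Retained (n=8): Σ = 6704
Mean = 6704/8 = 838.0000

838.00 ms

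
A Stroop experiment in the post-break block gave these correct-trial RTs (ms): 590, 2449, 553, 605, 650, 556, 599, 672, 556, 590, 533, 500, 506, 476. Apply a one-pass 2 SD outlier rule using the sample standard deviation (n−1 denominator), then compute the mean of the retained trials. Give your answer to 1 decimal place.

n = 14, ΣRT = 9835, M = 702.500
Σ(x−M)² = 3324405.50; s = √(3324405.50/13) = 505.691
Cutoffs: 702.500 ± 2·505.691 → [-308.9, 1713.9]
Outside: 2449 → excluded.
Retained (n=13): Σ = 7386, mean = 7386/13 = 568.154

568.2 ms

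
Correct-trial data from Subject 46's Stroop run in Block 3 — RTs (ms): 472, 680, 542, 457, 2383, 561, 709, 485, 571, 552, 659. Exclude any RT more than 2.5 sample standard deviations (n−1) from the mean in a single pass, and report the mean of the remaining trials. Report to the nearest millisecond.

569 ms

n = 11, ΣRT = 8071, M = 733.727
Σ(x−M)² = 3062226.18; s = √(3062226.18/10) = 553.374
Cutoffs: 733.727 ± 2.5·553.374 → [-649.7, 2117.2]
Outside: 2383 → excluded.
Retained (n=10): Σ = 5688, mean = 5688/10 = 568.800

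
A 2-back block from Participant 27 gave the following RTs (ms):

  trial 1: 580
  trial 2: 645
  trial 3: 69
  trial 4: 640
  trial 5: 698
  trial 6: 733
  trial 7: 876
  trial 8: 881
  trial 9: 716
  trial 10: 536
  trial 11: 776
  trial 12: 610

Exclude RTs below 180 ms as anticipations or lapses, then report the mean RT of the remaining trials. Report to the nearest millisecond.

699 ms

Excluded: 69
Retained (n=11): Σ = 7691
Mean = 7691/11 = 699.1818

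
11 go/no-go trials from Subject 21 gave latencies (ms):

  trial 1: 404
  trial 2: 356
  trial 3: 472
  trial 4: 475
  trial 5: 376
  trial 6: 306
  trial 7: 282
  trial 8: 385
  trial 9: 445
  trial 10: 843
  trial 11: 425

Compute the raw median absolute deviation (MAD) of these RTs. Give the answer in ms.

Sorted: 282, 306, 356, 376, 385, 404, 425, 445, 472, 475, 843 → median = 404
|x − 404|: 0, 48, 68, 71, 28, 98, 122, 19, 41, 439, 21
Sorted deviations: 0, 19, 21, 28, 41, 48, 68, 71, 98, 122, 439 → MAD = 48

48 ms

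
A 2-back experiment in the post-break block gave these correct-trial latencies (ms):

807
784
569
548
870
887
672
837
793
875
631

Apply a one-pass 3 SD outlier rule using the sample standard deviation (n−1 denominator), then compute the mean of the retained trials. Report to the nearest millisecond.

n = 11, ΣRT = 8273, M = 752.091
Σ(x−M)² = 156378.91; s = √(156378.91/10) = 125.052
Cutoffs: 752.091 ± 3·125.052 → [376.9, 1127.2]
No RTs fall outside the cutoffs; all 11 retained. Mean = 8273/11 = 752.091

752 ms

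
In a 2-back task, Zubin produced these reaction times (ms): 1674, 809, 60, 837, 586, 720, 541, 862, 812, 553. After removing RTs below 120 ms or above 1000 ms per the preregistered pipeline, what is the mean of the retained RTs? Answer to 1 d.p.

715.0 ms

Excluded: 60, 1674
Retained (n=8): Σ = 5720
Mean = 5720/8 = 715.0000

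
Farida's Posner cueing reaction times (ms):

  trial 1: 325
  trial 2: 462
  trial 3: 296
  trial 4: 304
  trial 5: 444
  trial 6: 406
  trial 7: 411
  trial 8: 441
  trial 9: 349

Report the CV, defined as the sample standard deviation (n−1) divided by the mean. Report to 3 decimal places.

n = 9, Σ = 3438, M = 382.0000
Σ(x−M)² = 32960.000; s = √(32960.000/8) = 64.1872
CV = 64.1872 / 382.0000 = 0.16803

0.168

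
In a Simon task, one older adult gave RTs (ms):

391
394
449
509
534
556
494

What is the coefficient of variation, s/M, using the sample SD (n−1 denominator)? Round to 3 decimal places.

0.138

n = 7, Σ = 3327, M = 475.2857
Σ(x−M)² = 25851.429; s = √(25851.429/6) = 65.6397
CV = 65.6397 / 475.2857 = 0.13811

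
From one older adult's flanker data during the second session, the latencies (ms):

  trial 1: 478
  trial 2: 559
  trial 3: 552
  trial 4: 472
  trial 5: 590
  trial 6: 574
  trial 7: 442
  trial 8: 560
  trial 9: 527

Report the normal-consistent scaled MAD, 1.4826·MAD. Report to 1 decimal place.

37.1 ms

Sorted: 442, 472, 478, 527, 552, 559, 560, 574, 590 → median = 552
|x − 552| sorted: 0, 7, 8, 22, 25, 38, 74, 80, 110 → MAD = 25
Robust SD ≈ 1.4826 × 25 = 37.065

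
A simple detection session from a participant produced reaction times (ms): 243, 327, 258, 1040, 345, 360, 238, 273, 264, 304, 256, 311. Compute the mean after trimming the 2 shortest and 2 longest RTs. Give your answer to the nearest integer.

Sorted: 238, 243, 256, 258, 264, 273, 304, 311, 327, 345, 360, 1040
Drop lowest 2 (238, 243) and highest 2 (360, 1040)
Remaining (n=8): Σ = 2338, mean = 2338/8 = 292.250

292 ms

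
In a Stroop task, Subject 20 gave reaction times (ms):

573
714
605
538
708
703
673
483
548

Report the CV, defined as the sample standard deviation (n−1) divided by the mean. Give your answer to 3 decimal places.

n = 9, Σ = 5545, M = 616.1111
Σ(x−M)² = 59252.889; s = √(59252.889/8) = 86.0617
CV = 86.0617 / 616.1111 = 0.13969

0.140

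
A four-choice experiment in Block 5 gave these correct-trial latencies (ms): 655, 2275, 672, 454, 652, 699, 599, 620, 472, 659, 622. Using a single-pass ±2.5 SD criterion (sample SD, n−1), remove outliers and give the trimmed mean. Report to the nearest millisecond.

n = 11, ΣRT = 8379, M = 761.727
Σ(x−M)² = 2580692.18; s = √(2580692.18/10) = 508.005
Cutoffs: 761.727 ± 2.5·508.005 → [-508.3, 2031.7]
Outside: 2275 → excluded.
Retained (n=10): Σ = 6104, mean = 6104/10 = 610.400

610 ms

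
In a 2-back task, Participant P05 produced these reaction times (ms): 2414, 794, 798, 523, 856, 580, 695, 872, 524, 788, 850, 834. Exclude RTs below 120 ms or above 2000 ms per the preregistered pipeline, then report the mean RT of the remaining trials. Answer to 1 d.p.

Excluded: 2414
Retained (n=11): Σ = 8114
Mean = 8114/11 = 737.6364

737.6 ms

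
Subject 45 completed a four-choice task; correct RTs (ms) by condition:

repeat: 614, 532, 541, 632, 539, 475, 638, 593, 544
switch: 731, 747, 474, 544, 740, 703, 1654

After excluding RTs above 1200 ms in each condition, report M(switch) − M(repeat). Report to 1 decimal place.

switch: exclude 1654
M(repeat) = 5108/9 = 567.556
M(switch) = 3939/6 = 656.500
Difference = 656.500 − 567.556 = 88.944 ms

88.9 ms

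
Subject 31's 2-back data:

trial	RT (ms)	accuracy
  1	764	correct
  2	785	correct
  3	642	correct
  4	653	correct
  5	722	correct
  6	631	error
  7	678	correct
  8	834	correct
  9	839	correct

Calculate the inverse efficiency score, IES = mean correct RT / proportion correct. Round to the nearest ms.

Correct trials (n=8): 764, 785, 642, 653, 722, 678, 834, 839
Mean correct RT = 5917/8 = 739.6250 ms
Proportion correct = 8/9
IES = 739.6250 / (8/9) = 832.078 ms

832 ms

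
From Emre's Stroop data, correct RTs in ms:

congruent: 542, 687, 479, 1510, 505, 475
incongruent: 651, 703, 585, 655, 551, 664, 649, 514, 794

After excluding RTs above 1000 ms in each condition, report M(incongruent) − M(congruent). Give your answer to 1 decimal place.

103.1 ms

congruent: exclude 1510
M(congruent) = 2688/5 = 537.600
M(incongruent) = 5766/9 = 640.667
Difference = 640.667 − 537.600 = 103.067 ms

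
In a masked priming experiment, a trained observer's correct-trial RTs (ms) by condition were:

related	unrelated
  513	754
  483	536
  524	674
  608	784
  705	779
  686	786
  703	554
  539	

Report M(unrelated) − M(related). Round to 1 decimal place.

100.2 ms

M(related) = 4761/8 = 595.125
M(unrelated) = 4867/7 = 695.286
Difference = 695.286 − 595.125 = 100.161 ms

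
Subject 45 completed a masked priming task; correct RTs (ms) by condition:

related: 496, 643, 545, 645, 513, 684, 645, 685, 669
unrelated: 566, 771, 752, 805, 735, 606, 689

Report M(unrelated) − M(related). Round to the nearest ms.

90 ms

M(related) = 5525/9 = 613.889
M(unrelated) = 4924/7 = 703.429
Difference = 703.429 − 613.889 = 89.540 ms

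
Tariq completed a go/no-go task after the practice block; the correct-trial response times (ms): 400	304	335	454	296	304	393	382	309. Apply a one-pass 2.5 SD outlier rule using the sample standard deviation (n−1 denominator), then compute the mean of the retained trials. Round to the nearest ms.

n = 9, ΣRT = 3177, M = 353.000
Σ(x−M)² = 25162.00; s = √(25162.00/8) = 56.083
Cutoffs: 353.000 ± 2.5·56.083 → [212.8, 493.2]
No RTs fall outside the cutoffs; all 9 retained. Mean = 3177/9 = 353.000

353 ms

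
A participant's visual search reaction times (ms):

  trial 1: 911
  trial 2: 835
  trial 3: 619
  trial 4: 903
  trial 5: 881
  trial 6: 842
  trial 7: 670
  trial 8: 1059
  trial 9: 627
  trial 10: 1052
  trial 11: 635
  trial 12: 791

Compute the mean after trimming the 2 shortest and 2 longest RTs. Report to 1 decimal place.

Sorted: 619, 627, 635, 670, 791, 835, 842, 881, 903, 911, 1052, 1059
Drop lowest 2 (619, 627) and highest 2 (1052, 1059)
Remaining (n=8): Σ = 6468, mean = 6468/8 = 808.500

808.5 ms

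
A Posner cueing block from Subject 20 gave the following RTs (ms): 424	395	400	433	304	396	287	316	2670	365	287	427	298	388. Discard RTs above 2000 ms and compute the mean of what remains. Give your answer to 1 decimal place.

Excluded: 2670
Retained (n=13): Σ = 4720
Mean = 4720/13 = 363.0769

363.1 ms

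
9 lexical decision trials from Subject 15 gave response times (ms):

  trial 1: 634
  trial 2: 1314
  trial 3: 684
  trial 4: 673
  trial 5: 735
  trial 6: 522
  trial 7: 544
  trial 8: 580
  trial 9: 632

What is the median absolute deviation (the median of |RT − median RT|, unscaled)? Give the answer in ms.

54 ms

Sorted: 522, 544, 580, 632, 634, 673, 684, 735, 1314 → median = 634
|x − 634|: 0, 680, 50, 39, 101, 112, 90, 54, 2
Sorted deviations: 0, 2, 39, 50, 54, 90, 101, 112, 680 → MAD = 54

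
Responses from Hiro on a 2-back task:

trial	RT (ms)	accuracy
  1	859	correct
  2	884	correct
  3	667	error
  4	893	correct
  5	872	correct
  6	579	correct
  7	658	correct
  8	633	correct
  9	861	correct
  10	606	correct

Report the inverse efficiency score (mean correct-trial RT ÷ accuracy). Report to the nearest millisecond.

845 ms

Correct trials (n=9): 859, 884, 893, 872, 579, 658, 633, 861, 606
Mean correct RT = 6845/9 = 760.5556 ms
Proportion correct = 9/10
IES = 760.5556 / (9/10) = 845.062 ms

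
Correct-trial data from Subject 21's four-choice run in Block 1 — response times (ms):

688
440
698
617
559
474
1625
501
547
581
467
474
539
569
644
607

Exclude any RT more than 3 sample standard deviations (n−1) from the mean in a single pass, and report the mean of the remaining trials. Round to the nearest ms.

n = 16, ΣRT = 10030, M = 626.875
Σ(x−M)² = 1153065.75; s = √(1153065.75/15) = 277.256
Cutoffs: 626.875 ± 3·277.256 → [-204.9, 1458.6]
Outside: 1625 → excluded.
Retained (n=15): Σ = 8405, mean = 8405/15 = 560.333

560 ms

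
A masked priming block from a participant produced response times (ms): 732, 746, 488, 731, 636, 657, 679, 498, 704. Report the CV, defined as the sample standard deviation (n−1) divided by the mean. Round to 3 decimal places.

0.149

n = 9, Σ = 5871, M = 652.3333
Σ(x−M)² = 75802.000; s = √(75802.000/8) = 97.3409
CV = 97.3409 / 652.3333 = 0.14922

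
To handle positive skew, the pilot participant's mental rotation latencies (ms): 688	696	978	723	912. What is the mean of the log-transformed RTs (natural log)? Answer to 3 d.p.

6.673

ln(RT): 6.5338, 6.5453, 6.8855, 6.5834, 6.8156
Σ ln(RT) = 33.3637
Mean = 33.3637/5 = 6.67274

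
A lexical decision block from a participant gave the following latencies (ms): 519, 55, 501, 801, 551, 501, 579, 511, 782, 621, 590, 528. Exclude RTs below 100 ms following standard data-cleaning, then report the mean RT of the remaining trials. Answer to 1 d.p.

589.5 ms

Excluded: 55
Retained (n=11): Σ = 6484
Mean = 6484/11 = 589.4545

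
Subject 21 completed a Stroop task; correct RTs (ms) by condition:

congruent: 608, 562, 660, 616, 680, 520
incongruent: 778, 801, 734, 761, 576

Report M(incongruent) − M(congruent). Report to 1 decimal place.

122.3 ms

M(congruent) = 3646/6 = 607.667
M(incongruent) = 3650/5 = 730.000
Difference = 730.000 − 607.667 = 122.333 ms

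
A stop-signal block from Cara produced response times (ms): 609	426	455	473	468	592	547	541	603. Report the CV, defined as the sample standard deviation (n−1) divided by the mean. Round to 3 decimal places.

0.133

n = 9, Σ = 4714, M = 523.7778
Σ(x−M)² = 39009.556; s = √(39009.556/8) = 69.8298
CV = 69.8298 / 523.7778 = 0.13332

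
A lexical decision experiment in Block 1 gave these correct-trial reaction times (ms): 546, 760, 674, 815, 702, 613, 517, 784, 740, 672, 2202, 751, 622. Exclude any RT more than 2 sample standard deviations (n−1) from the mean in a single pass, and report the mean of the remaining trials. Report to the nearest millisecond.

n = 13, ΣRT = 10398, M = 799.846
Σ(x−M)² = 2226807.69; s = √(2226807.69/12) = 430.775
Cutoffs: 799.846 ± 2·430.775 → [-61.7, 1661.4]
Outside: 2202 → excluded.
Retained (n=12): Σ = 8196, mean = 8196/12 = 683.000

683 ms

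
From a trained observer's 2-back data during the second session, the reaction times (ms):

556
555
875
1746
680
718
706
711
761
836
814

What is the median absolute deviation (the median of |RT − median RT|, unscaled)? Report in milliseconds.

Sorted: 555, 556, 680, 706, 711, 718, 761, 814, 836, 875, 1746 → median = 718
|x − 718|: 162, 163, 157, 1028, 38, 0, 12, 7, 43, 118, 96
Sorted deviations: 0, 7, 12, 38, 43, 96, 118, 157, 162, 163, 1028 → MAD = 96

96 ms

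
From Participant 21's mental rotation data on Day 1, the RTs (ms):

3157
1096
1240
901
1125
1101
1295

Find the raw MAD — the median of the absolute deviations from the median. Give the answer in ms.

115 ms

Sorted: 901, 1096, 1101, 1125, 1240, 1295, 3157 → median = 1125
|x − 1125|: 2032, 29, 115, 224, 0, 24, 170
Sorted deviations: 0, 24, 29, 115, 170, 224, 2032 → MAD = 115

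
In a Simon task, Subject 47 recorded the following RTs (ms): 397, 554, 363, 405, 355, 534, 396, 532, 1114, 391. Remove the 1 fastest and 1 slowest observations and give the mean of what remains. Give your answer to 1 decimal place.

Sorted: 355, 363, 391, 396, 397, 405, 532, 534, 554, 1114
Drop lowest 1 (355) and highest 1 (1114)
Remaining (n=8): Σ = 3572, mean = 3572/8 = 446.500

446.5 ms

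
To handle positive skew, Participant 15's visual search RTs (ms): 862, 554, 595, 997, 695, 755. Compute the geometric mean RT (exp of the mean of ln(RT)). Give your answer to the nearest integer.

ln(RT): 6.7593, 6.3172, 6.3886, 6.9048, 6.5439, 6.6267
Mean ln(RT) = 39.5404/6 = 6.59006
Geometric mean = exp(6.59006) = 727.82 ms

728 ms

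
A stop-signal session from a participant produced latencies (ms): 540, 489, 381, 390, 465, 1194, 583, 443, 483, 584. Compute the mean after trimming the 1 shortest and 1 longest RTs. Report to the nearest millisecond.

Sorted: 381, 390, 443, 465, 483, 489, 540, 583, 584, 1194
Drop lowest 1 (381) and highest 1 (1194)
Remaining (n=8): Σ = 3977, mean = 3977/8 = 497.125

497 ms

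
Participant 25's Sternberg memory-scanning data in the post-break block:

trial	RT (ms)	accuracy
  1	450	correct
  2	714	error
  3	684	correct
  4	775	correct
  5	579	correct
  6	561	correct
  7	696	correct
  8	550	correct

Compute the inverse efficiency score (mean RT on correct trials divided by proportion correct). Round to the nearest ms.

Correct trials (n=7): 450, 684, 775, 579, 561, 696, 550
Mean correct RT = 4295/7 = 613.5714 ms
Proportion correct = 7/8
IES = 613.5714 / (7/8) = 701.224 ms

701 ms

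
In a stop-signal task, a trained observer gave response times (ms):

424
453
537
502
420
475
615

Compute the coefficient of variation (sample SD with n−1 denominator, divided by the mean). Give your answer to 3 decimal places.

0.142

n = 7, Σ = 3426, M = 489.4286
Σ(x−M)² = 28825.714; s = √(28825.714/6) = 69.3130
CV = 69.3130 / 489.4286 = 0.14162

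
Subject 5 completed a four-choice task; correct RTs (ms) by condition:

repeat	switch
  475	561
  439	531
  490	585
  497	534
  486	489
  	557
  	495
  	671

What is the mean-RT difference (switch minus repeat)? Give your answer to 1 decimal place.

M(repeat) = 2387/5 = 477.400
M(switch) = 4423/8 = 552.875
Difference = 552.875 − 477.400 = 75.475 ms

75.5 ms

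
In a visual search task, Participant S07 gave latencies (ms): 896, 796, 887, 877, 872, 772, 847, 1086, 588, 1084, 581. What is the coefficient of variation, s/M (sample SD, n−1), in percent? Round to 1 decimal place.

19.3%

n = 11, Σ = 9286, M = 844.1818
Σ(x−M)² = 264791.636; s = √(264791.636/10) = 162.7242
CV = 162.7242 / 844.1818 = 0.19276 = 19.276%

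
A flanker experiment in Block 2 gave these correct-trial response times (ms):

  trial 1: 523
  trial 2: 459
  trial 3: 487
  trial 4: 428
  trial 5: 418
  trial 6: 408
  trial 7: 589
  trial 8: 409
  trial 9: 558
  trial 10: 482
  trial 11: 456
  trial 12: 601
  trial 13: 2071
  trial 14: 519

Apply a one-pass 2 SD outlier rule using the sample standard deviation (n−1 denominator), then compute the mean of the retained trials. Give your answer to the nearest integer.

n = 14, ΣRT = 8408, M = 600.571
Σ(x−M)² = 2381575.43; s = √(2381575.43/13) = 428.016
Cutoffs: 600.571 ± 2·428.016 → [-255.5, 1456.6]
Outside: 2071 → excluded.
Retained (n=13): Σ = 6337, mean = 6337/13 = 487.462

487 ms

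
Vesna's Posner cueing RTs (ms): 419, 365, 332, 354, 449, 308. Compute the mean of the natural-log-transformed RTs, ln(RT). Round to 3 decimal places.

5.908

ln(RT): 6.0379, 5.8999, 5.8051, 5.8693, 6.1070, 5.7301
Σ ln(RT) = 35.4493
Mean = 35.4493/6 = 5.90822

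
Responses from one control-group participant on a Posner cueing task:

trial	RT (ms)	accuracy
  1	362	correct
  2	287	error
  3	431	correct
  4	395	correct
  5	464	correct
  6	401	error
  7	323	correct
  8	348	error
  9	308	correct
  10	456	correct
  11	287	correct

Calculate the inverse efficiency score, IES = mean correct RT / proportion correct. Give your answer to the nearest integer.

Correct trials (n=8): 362, 431, 395, 464, 323, 308, 456, 287
Mean correct RT = 3026/8 = 378.2500 ms
Proportion correct = 8/11
IES = 378.2500 / (8/11) = 520.094 ms

520 ms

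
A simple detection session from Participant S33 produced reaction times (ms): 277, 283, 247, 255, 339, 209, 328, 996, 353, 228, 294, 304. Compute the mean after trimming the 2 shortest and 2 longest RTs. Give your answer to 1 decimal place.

290.9 ms

Sorted: 209, 228, 247, 255, 277, 283, 294, 304, 328, 339, 353, 996
Drop lowest 2 (209, 228) and highest 2 (353, 996)
Remaining (n=8): Σ = 2327, mean = 2327/8 = 290.875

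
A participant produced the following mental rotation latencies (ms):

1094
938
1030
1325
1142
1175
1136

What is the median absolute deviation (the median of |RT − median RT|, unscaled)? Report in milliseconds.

Sorted: 938, 1030, 1094, 1136, 1142, 1175, 1325 → median = 1136
|x − 1136|: 42, 198, 106, 189, 6, 39, 0
Sorted deviations: 0, 6, 39, 42, 106, 189, 198 → MAD = 42

42 ms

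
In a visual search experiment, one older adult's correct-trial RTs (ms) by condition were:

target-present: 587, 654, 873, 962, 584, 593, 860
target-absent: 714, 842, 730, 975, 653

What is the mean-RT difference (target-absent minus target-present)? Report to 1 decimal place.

52.4 ms

M(target-present) = 5113/7 = 730.429
M(target-absent) = 3914/5 = 782.800
Difference = 782.800 − 730.429 = 52.371 ms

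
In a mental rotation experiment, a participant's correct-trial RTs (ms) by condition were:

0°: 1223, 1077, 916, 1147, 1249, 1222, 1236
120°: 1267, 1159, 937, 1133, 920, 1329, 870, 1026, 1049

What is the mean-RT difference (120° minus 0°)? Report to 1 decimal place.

M(0°) = 8070/7 = 1152.857
M(120°) = 9690/9 = 1076.667
Difference = 1076.667 − 1152.857 = -76.190 ms

-76.2 ms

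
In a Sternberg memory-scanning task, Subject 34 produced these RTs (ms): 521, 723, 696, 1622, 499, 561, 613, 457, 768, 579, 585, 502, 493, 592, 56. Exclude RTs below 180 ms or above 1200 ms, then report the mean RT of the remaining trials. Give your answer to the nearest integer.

Excluded: 56, 1622
Retained (n=13): Σ = 7589
Mean = 7589/13 = 583.7692

584 ms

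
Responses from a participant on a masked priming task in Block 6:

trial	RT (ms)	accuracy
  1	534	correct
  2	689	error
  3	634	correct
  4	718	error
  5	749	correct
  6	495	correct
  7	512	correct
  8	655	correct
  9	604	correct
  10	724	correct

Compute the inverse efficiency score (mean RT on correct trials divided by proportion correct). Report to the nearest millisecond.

767 ms

Correct trials (n=8): 534, 634, 749, 495, 512, 655, 604, 724
Mean correct RT = 4907/8 = 613.3750 ms
Proportion correct = 8/10
IES = 613.3750 / (8/10) = 766.719 ms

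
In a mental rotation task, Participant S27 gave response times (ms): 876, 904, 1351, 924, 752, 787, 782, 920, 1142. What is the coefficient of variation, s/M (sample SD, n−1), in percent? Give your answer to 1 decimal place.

20.6%

n = 9, Σ = 8438, M = 937.5556
Σ(x−M)² = 299436.222; s = √(299436.222/8) = 193.4671
CV = 193.4671 / 937.5556 = 0.20635 = 20.635%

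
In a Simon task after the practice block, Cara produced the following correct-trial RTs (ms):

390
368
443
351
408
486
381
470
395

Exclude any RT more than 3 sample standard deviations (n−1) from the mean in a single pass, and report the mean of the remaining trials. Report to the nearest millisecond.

410 ms

n = 9, ΣRT = 3692, M = 410.222
Σ(x−M)² = 17179.56; s = √(17179.56/8) = 46.341
Cutoffs: 410.222 ± 3·46.341 → [271.2, 549.2]
No RTs fall outside the cutoffs; all 9 retained. Mean = 3692/9 = 410.222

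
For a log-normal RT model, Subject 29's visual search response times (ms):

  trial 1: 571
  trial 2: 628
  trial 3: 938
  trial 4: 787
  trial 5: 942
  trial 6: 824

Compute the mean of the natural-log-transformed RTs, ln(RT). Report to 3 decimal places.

ln(RT): 6.3474, 6.4425, 6.8437, 6.6682, 6.8480, 6.7142
Σ ln(RT) = 39.8641
Mean = 39.8641/6 = 6.64401

6.644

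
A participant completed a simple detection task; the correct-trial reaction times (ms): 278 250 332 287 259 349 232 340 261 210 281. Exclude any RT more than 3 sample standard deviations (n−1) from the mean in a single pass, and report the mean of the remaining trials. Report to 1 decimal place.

n = 11, ΣRT = 3079, M = 279.909
Σ(x−M)² = 20024.91; s = √(20024.91/10) = 44.749
Cutoffs: 279.909 ± 3·44.749 → [145.7, 414.2]
No RTs fall outside the cutoffs; all 11 retained. Mean = 3079/11 = 279.909

279.9 ms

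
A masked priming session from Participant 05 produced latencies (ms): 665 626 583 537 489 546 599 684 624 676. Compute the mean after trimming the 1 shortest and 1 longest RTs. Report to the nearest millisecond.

Sorted: 489, 537, 546, 583, 599, 624, 626, 665, 676, 684
Drop lowest 1 (489) and highest 1 (684)
Remaining (n=8): Σ = 4856, mean = 4856/8 = 607.000

607 ms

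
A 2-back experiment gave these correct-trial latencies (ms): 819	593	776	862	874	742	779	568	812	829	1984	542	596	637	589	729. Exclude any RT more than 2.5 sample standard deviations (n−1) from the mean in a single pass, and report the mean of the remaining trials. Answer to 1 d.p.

n = 16, ΣRT = 12731, M = 795.688
Σ(x−M)² = 1697589.44; s = √(1697589.44/15) = 336.411
Cutoffs: 795.688 ± 2.5·336.411 → [-45.3, 1636.7]
Outside: 1984 → excluded.
Retained (n=15): Σ = 10747, mean = 10747/15 = 716.467

716.5 ms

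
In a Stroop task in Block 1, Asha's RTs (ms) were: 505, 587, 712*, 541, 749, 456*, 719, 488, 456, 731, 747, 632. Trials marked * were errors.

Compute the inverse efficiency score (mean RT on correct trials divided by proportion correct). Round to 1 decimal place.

738.6 ms

Correct trials (n=10): 505, 587, 541, 749, 719, 488, 456, 731, 747, 632
Mean correct RT = 6155/10 = 615.5000 ms
Proportion correct = 10/12
IES = 615.5000 / (10/12) = 738.600 ms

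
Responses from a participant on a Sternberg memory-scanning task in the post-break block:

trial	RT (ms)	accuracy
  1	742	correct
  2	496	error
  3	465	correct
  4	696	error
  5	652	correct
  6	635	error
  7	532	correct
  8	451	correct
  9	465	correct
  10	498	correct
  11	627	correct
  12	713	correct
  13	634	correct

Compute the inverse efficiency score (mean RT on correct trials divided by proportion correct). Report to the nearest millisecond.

Correct trials (n=10): 742, 465, 652, 532, 451, 465, 498, 627, 713, 634
Mean correct RT = 5779/10 = 577.9000 ms
Proportion correct = 10/13
IES = 577.9000 / (10/13) = 751.270 ms

751 ms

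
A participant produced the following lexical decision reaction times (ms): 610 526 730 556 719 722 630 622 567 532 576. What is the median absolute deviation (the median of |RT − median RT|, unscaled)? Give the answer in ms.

Sorted: 526, 532, 556, 567, 576, 610, 622, 630, 719, 722, 730 → median = 610
|x − 610|: 0, 84, 120, 54, 109, 112, 20, 12, 43, 78, 34
Sorted deviations: 0, 12, 20, 34, 43, 54, 78, 84, 109, 112, 120 → MAD = 54

54 ms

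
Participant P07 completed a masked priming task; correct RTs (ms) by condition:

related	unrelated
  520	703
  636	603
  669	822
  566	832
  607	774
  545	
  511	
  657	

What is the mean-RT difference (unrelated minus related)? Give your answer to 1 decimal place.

M(related) = 4711/8 = 588.875
M(unrelated) = 3734/5 = 746.800
Difference = 746.800 − 588.875 = 157.925 ms

157.9 ms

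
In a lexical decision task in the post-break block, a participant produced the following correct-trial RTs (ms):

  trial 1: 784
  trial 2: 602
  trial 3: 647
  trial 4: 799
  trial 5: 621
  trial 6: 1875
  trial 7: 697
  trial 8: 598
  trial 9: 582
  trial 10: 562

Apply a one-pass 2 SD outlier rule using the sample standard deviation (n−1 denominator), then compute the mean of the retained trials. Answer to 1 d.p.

n = 10, ΣRT = 7767, M = 776.700
Σ(x−M)² = 1400688.10; s = √(1400688.10/9) = 394.502
Cutoffs: 776.700 ± 2·394.502 → [-12.3, 1565.7]
Outside: 1875 → excluded.
Retained (n=9): Σ = 5892, mean = 5892/9 = 654.667

654.7 ms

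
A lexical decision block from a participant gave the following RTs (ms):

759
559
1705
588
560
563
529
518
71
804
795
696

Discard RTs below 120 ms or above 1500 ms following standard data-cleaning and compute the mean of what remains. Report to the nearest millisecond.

Excluded: 71, 1705
Retained (n=10): Σ = 6371
Mean = 6371/10 = 637.1000

637 ms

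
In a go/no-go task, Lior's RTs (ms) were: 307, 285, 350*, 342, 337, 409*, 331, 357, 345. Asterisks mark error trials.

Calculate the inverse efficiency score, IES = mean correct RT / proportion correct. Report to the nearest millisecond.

423 ms

Correct trials (n=7): 307, 285, 342, 337, 331, 357, 345
Mean correct RT = 2304/7 = 329.1429 ms
Proportion correct = 7/9
IES = 329.1429 / (7/9) = 423.184 ms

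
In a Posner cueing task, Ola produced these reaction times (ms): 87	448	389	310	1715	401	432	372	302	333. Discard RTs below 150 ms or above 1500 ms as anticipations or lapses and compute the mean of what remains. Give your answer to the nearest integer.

Excluded: 87, 1715
Retained (n=8): Σ = 2987
Mean = 2987/8 = 373.3750

373 ms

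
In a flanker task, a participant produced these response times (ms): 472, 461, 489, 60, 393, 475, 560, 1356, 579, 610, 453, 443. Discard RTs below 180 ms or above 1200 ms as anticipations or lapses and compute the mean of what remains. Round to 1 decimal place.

Excluded: 60, 1356
Retained (n=10): Σ = 4935
Mean = 4935/10 = 493.5000

493.5 ms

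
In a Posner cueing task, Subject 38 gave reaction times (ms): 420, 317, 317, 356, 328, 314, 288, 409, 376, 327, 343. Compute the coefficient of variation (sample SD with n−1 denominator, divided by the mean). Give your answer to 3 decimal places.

0.120

n = 11, Σ = 3795, M = 345.0000
Σ(x−M)² = 17198.000; s = √(17198.000/10) = 41.4705
CV = 41.4705 / 345.0000 = 0.12020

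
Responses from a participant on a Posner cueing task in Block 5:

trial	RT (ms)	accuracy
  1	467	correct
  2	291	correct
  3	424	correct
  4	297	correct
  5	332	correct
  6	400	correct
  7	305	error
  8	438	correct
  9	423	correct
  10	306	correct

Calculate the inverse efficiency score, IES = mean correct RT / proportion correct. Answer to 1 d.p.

Correct trials (n=9): 467, 291, 424, 297, 332, 400, 438, 423, 306
Mean correct RT = 3378/9 = 375.3333 ms
Proportion correct = 9/10
IES = 375.3333 / (9/10) = 417.037 ms

417.0 ms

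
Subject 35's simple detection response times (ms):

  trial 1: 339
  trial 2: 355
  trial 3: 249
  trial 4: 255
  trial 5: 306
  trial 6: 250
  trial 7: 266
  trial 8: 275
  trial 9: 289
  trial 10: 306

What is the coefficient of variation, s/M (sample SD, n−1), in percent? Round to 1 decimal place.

12.9%

n = 10, Σ = 2890, M = 289.0000
Σ(x−M)² = 12436.000; s = √(12436.000/9) = 37.1723
CV = 37.1723 / 289.0000 = 0.12862 = 12.862%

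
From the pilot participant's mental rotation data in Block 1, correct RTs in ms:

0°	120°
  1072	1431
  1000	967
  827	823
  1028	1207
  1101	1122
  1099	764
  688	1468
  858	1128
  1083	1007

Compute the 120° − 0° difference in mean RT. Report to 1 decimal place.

129.0 ms

M(0°) = 8756/9 = 972.889
M(120°) = 9917/9 = 1101.889
Difference = 1101.889 − 972.889 = 129.000 ms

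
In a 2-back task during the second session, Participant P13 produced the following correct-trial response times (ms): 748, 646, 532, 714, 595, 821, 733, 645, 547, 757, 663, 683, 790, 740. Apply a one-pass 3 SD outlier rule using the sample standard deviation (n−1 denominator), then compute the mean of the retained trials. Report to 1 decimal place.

686.7 ms

n = 14, ΣRT = 9614, M = 686.714
Σ(x−M)² = 98964.86; s = √(98964.86/13) = 87.251
Cutoffs: 686.714 ± 3·87.251 → [425.0, 948.5]
No RTs fall outside the cutoffs; all 14 retained. Mean = 9614/14 = 686.714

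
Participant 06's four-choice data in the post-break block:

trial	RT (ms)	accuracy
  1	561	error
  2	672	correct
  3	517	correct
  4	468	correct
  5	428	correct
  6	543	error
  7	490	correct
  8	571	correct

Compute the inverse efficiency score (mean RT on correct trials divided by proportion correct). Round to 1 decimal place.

Correct trials (n=6): 672, 517, 468, 428, 490, 571
Mean correct RT = 3146/6 = 524.3333 ms
Proportion correct = 6/8
IES = 524.3333 / (6/8) = 699.111 ms

699.1 ms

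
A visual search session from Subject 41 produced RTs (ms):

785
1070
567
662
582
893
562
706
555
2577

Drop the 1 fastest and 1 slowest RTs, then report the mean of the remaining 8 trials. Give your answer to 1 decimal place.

Sorted: 555, 562, 567, 582, 662, 706, 785, 893, 1070, 2577
Drop lowest 1 (555) and highest 1 (2577)
Remaining (n=8): Σ = 5827, mean = 5827/8 = 728.375

728.4 ms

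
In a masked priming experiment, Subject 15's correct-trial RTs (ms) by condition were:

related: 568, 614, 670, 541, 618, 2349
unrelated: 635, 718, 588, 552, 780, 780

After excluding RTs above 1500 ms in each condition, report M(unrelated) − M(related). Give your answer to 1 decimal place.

related: exclude 2349
M(related) = 3011/5 = 602.200
M(unrelated) = 4053/6 = 675.500
Difference = 675.500 − 602.200 = 73.300 ms

73.3 ms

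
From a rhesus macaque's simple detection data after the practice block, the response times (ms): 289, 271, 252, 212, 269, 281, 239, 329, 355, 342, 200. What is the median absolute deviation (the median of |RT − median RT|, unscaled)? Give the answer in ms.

32 ms

Sorted: 200, 212, 239, 252, 269, 271, 281, 289, 329, 342, 355 → median = 271
|x − 271|: 18, 0, 19, 59, 2, 10, 32, 58, 84, 71, 71
Sorted deviations: 0, 2, 10, 18, 19, 32, 58, 59, 71, 71, 84 → MAD = 32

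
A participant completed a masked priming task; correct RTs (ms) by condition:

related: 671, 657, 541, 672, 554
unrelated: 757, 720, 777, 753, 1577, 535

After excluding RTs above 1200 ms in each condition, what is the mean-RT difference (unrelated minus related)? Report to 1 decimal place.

unrelated: exclude 1577
M(related) = 3095/5 = 619.000
M(unrelated) = 3542/5 = 708.400
Difference = 708.400 − 619.000 = 89.400 ms

89.4 ms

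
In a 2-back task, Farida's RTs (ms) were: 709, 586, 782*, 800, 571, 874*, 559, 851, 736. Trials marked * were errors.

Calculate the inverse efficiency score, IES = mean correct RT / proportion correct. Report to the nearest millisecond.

Correct trials (n=7): 709, 586, 800, 571, 559, 851, 736
Mean correct RT = 4812/7 = 687.4286 ms
Proportion correct = 7/9
IES = 687.4286 / (7/9) = 883.837 ms

884 ms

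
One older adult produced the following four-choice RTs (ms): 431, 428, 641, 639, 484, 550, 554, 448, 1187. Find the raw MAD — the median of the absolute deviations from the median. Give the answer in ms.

91 ms

Sorted: 428, 431, 448, 484, 550, 554, 639, 641, 1187 → median = 550
|x − 550|: 119, 122, 91, 89, 66, 0, 4, 102, 637
Sorted deviations: 0, 4, 66, 89, 91, 102, 119, 122, 637 → MAD = 91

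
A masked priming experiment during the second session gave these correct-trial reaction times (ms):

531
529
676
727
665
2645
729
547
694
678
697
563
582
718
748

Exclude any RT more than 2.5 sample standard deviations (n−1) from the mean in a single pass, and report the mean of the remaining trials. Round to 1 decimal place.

n = 15, ΣRT = 11729, M = 781.933
Σ(x−M)² = 3802760.93; s = √(3802760.93/14) = 521.177
Cutoffs: 781.933 ± 2.5·521.177 → [-521.0, 2084.9]
Outside: 2645 → excluded.
Retained (n=14): Σ = 9084, mean = 9084/14 = 648.857

648.9 ms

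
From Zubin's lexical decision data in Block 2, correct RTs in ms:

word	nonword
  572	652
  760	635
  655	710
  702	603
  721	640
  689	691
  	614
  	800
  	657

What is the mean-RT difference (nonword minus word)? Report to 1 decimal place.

M(word) = 4099/6 = 683.167
M(nonword) = 6002/9 = 666.889
Difference = 666.889 − 683.167 = -16.278 ms

-16.3 ms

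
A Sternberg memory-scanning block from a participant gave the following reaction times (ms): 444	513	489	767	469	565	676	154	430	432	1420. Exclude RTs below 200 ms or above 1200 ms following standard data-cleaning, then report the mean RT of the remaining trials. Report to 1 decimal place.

Excluded: 154, 1420
Retained (n=9): Σ = 4785
Mean = 4785/9 = 531.6667

531.7 ms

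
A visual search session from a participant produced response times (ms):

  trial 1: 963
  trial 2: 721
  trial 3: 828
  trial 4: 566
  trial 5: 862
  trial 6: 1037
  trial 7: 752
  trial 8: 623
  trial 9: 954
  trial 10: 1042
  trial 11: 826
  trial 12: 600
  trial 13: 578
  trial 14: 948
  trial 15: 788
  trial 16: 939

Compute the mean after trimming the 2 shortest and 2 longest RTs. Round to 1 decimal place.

817.0 ms

Sorted: 566, 578, 600, 623, 721, 752, 788, 826, 828, 862, 939, 948, 954, 963, 1037, 1042
Drop lowest 2 (566, 578) and highest 2 (1037, 1042)
Remaining (n=12): Σ = 9804, mean = 9804/12 = 817.000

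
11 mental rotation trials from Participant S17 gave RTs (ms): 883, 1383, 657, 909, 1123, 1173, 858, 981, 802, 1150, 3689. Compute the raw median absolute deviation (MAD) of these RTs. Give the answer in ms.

169 ms

Sorted: 657, 802, 858, 883, 909, 981, 1123, 1150, 1173, 1383, 3689 → median = 981
|x − 981|: 98, 402, 324, 72, 142, 192, 123, 0, 179, 169, 2708
Sorted deviations: 0, 72, 98, 123, 142, 169, 179, 192, 324, 402, 2708 → MAD = 169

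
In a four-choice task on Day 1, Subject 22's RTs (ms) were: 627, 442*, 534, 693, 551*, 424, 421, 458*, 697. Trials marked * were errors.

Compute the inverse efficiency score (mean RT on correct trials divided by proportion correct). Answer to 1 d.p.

Correct trials (n=6): 627, 534, 693, 424, 421, 697
Mean correct RT = 3396/6 = 566.0000 ms
Proportion correct = 6/9
IES = 566.0000 / (6/9) = 849.000 ms

849.0 ms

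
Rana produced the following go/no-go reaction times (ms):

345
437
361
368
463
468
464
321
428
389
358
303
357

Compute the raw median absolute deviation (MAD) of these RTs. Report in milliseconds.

47 ms

Sorted: 303, 321, 345, 357, 358, 361, 368, 389, 428, 437, 463, 464, 468 → median = 368
|x − 368|: 23, 69, 7, 0, 95, 100, 96, 47, 60, 21, 10, 65, 11
Sorted deviations: 0, 7, 10, 11, 21, 23, 47, 60, 65, 69, 95, 96, 100 → MAD = 47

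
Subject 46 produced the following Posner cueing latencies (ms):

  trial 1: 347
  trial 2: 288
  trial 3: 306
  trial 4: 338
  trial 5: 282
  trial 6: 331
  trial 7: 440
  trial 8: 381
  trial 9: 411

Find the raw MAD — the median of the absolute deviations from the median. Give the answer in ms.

43 ms

Sorted: 282, 288, 306, 331, 338, 347, 381, 411, 440 → median = 338
|x − 338|: 9, 50, 32, 0, 56, 7, 102, 43, 73
Sorted deviations: 0, 7, 9, 32, 43, 50, 56, 73, 102 → MAD = 43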